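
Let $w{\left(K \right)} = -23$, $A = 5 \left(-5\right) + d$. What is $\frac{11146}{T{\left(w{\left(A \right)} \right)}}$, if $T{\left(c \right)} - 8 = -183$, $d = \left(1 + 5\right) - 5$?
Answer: $- \frac{11146}{175} \approx -63.691$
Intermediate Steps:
$d = 1$ ($d = 6 - 5 = 1$)
$A = -24$ ($A = 5 \left(-5\right) + 1 = -25 + 1 = -24$)
$T{\left(c \right)} = -175$ ($T{\left(c \right)} = 8 - 183 = -175$)
$\frac{11146}{T{\left(w{\left(A \right)} \right)}} = \frac{11146}{-175} = 11146 \left(- \frac{1}{175}\right) = - \frac{11146}{175}$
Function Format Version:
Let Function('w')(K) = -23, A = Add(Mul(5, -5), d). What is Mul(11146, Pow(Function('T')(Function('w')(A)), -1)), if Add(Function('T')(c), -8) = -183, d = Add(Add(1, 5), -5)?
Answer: Rational(-11146, 175) ≈ -63.691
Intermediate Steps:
d = 1 (d = Add(6, -5) = 1)
A = -24 (A = Add(Mul(5, -5), 1) = Add(-25, 1) = -24)
Function('T')(c) = -175 (Function('T')(c) = Add(8, -183) = -175)
Mul(11146, Pow(Function('T')(Function('w')(A)), -1)) = Mul(11146, Pow(-175, -1)) = Mul(11146, Rational(-1, 175)) = Rational(-11146, 175)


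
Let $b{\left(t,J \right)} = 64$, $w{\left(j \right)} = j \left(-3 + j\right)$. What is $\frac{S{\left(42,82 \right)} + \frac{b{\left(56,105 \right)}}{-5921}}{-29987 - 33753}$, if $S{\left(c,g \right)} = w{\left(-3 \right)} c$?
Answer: $- \frac{1119053}{94351135} \approx -0.011861$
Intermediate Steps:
$S{\left(c,g \right)} = 18 c$ ($S{\left(c,g \right)} = - 3 \left(-3 - 3\right) c = \left(-3\right) \left(-6\right) c = 18 c$)
$\frac{S{\left(42,82 \right)} + \frac{b{\left(56,105 \right)}}{-5921}}{-29987 - 33753} = \frac{18 \cdot 42 + \frac{64}{-5921}}{-29987 - 33753} = \frac{756 + 64 \left(- \frac{1}{5921}\right)}{-63740} = \left(756 - \frac{64}{5921}\right) \left(- \frac{1}{63740}\right) = \frac{4476212}{5921} \left(- \frac{1}{63740}\right) = - \frac{1119053}{94351135}$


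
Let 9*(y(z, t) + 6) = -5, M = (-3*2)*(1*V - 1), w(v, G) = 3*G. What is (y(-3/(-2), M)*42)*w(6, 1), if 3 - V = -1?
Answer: -826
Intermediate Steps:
V = 4 (V = 3 - 1*(-1) = 3 + 1 = 4)
M = -18 (M = (-3*2)*(1*4 - 1) = -6*(4 - 1) = -6*3 = -18)
y(z, t) = -59/9 (y(z, t) = -6 + (1/9)*(-5) = -6 - 5/9 = -59/9)
(y(-3/(-2), M)*42)*w(6, 1) = (-59/9*42)*(3*1) = -826/3*3 = -826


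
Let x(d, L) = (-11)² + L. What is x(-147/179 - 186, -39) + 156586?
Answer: 156668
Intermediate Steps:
x(d, L) = 121 + L
x(-147/179 - 186, -39) + 156586 = (121 - 39) + 156586 = 82 + 156586 = 156668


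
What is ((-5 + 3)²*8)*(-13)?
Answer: -416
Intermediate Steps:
((-5 + 3)²*8)*(-13) = ((-2)²*8)*(-13) = (4*8)*(-13) = 32*(-13) = -416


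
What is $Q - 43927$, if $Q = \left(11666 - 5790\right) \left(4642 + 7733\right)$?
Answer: $72671573$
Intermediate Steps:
$Q = 72715500$ ($Q = 5876 \cdot 12375 = 72715500$)
$Q - 43927 = 72715500 - 43927 = 72671573$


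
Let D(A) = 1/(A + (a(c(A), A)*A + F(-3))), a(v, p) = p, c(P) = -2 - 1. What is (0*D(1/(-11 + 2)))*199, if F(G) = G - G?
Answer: 0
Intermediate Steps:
c(P) = -3
F(G) = 0
D(A) = 1/(A + A²) (D(A) = 1/(A + (A*A + 0)) = 1/(A + (A² + 0)) = 1/(A + A²))
(0*D(1/(-11 + 2)))*199 = (0*(1/((1/(-11 + 2))*(1 + 1/(-11 + 2)))))*199 = (0*(1/((1/(-9))*(1 + 1/(-9)))))*199 = (0*(1/((-⅑)*(1 - ⅑))))*199 = (0*(-9/8/9))*199 = (0*(-9*9/8))*199 = (0*(-81/8))*199 = 0*199 = 0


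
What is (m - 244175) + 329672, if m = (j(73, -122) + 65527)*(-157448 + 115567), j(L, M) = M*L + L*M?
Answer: -1998266418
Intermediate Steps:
j(L, M) = 2*L*M (j(L, M) = L*M + L*M = 2*L*M)
m = -1998351915 (m = (2*73*(-122) + 65527)*(-157448 + 115567) = (-17812 + 65527)*(-41881) = 47715*(-41881) = -1998351915)
(m - 244175) + 329672 = (-1998351915 - 244175) + 329672 = -1998596090 + 329672 = -1998266418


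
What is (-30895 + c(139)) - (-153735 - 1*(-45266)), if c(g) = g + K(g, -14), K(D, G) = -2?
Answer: 77711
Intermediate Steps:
c(g) = -2 + g (c(g) = g - 2 = -2 + g)
(-30895 + c(139)) - (-153735 - 1*(-45266)) = (-30895 + (-2 + 139)) - (-153735 - 1*(-45266)) = (-30895 + 137) - (-153735 + 45266) = -30758 - 1*(-108469) = -30758 + 108469 = 77711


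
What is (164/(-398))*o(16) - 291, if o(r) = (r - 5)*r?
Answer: -72341/199 ≈ -363.52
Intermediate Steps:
o(r) = r*(-5 + r) (o(r) = (-5 + r)*r = r*(-5 + r))
(164/(-398))*o(16) - 291 = (164/(-398))*(16*(-5 + 16)) - 291 = (164*(-1/398))*(16*11) - 291 = -82/199*176 - 291 = -14432/199 - 291 = -72341/199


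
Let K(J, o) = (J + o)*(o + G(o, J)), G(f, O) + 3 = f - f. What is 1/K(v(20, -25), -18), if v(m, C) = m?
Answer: -1/42 ≈ -0.023810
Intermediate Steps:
G(f, O) = -3 (G(f, O) = -3 + (f - f) = -3 + 0 = -3)
K(J, o) = (-3 + o)*(J + o) (K(J, o) = (J + o)*(o - 3) = (J + o)*(-3 + o) = (-3 + o)*(J + o))
1/K(v(20, -25), -18) = 1/((-18)**2 - 3*20 - 3*(-18) + 20*(-18)) = 1/(324 - 60 + 54 - 360) = 1/(-42) = -1/42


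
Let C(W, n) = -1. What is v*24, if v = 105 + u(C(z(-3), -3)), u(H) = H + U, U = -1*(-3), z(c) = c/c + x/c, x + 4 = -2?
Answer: 2568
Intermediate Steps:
x = -6 (x = -4 - 2 = -6)
z(c) = 1 - 6/c (z(c) = c/c - 6/c = 1 - 6/c)
U = 3
u(H) = 3 + H (u(H) = H + 3 = 3 + H)
v = 107 (v = 105 + (3 - 1) = 105 + 2 = 107)
v*24 = 107*24 = 2568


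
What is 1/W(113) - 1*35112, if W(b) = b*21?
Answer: -83320775/2373 ≈ -35112.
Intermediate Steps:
W(b) = 21*b
1/W(113) - 1*35112 = 1/(21*113) - 1*35112 = 1/2373 - 35112 = -83320775/2373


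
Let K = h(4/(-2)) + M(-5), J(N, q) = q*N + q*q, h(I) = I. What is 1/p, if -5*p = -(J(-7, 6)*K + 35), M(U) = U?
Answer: 5/77 ≈ 0.064935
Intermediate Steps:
J(N, q) = q² + N*q (J(N, q) = N*q + q² = q² + N*q)
K = -7 (K = 4/(-2) - 5 = 4*(-½) - 5 = -2 - 5 = -7)
p = 77/5 (p = -(-1)*((6*(-7 + 6))*(-7) + 35)/5 = -(-1)*((6*(-1))*(-7) + 35)/5 = -(-1)*(-6*(-7) + 35)/5 = -(-1)*(42 + 35)/5 = -(-1)*77/5 = -⅕*(-77) = 77/5 ≈ 15.400)
1/p = 1/(77/5) = 5/77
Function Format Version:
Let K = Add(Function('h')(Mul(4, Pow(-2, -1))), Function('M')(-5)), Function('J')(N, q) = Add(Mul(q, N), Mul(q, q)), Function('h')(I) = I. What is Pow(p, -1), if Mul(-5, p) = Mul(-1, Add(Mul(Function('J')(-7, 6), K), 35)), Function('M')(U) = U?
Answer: Rational(5, 77) ≈ 0.064935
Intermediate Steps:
Function('J')(N, q) = Add(Pow(q, 2), Mul(N, q)) (Function('J')(N, q) = Add(Mul(N, q), Pow(q, 2)) = Add(Pow(q, 2), Mul(N, q)))
K = -7 (K = Add(Mul(4, Pow(-2, -1)), -5) = Add(Mul(4, Rational(-1, 2)), -5) = Add(-2, -5) = -7)
p = Rational(77, 5) (p = Mul(Rational(-1, 5), Mul(-1, Add(Mul(Mul(6, Add(-7, 6)), -7), 35))) = Mul(Rational(-1, 5), Mul(-1, Add(Mul(Mul(6, -1), -7), 35))) = Mul(Rational(-1, 5), Mul(-1, Add(Mul(-6, -7), 35))) = Mul(Rational(-1, 5), Mul(-1, Add(42, 35))) = Mul(Rational(-1, 5), Mul(-1, 77)) = Mul(Rational(-1, 5), -77) = Rational(77, 5) ≈ 15.400)
Pow(p, -1) = Pow(Rational(77, 5), -1) = Rational(5, 77)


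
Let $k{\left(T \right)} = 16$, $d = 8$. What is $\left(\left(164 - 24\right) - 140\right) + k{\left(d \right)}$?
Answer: $16$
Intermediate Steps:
$\left(\left(164 - 24\right) - 140\right) + k{\left(d \right)} = \left(\left(164 - 24\right) - 140\right) + 16 = \left(140 - 140\right) + 16 = 0 + 16 = 16$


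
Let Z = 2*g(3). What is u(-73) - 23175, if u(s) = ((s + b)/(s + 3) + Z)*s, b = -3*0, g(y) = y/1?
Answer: -1658239/70 ≈ -23689.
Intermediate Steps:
g(y) = y (g(y) = y*1 = y)
b = 0
Z = 6 (Z = 2*3 = 6)
u(s) = s*(6 + s/(3 + s)) (u(s) = ((s + 0)/(s + 3) + 6)*s = (s/(3 + s) + 6)*s = (6 + s/(3 + s))*s = s*(6 + s/(3 + s)))
u(-73) - 23175 = -73*(18 + 7*(-73))/(3 - 73) - 23175 = -73*(18 - 511)/(-70) - 23175 = -73*(-1/70)*(-493) - 23175 = -35989/70 - 23175 = -1658239/70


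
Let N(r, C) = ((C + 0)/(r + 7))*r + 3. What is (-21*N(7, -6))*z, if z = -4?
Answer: 0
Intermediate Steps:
N(r, C) = 3 + C*r/(7 + r) (N(r, C) = (C/(7 + r))*r + 3 = C*r/(7 + r) + 3 = 3 + C*r/(7 + r))
(-21*N(7, -6))*z = -21*(21 + 3*7 - 6*7)/(7 + 7)*(-4) = -21*(21 + 21 - 42)/14*(-4) = -3*0/2*(-4) = -21*0*(-4) = 0*(-4) = 0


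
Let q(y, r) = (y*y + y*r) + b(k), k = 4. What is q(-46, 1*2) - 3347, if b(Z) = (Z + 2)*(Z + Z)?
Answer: -1275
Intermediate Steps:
b(Z) = 2*Z*(2 + Z) (b(Z) = (2 + Z)*(2*Z) = 2*Z*(2 + Z))
q(y, r) = 48 + y² + r*y (q(y, r) = (y*y + y*r) + 2*4*(2 + 4) = (y² + r*y) + 2*4*6 = (y² + r*y) + 48 = 48 + y² + r*y)
q(-46, 1*2) - 3347 = (48 + (-46)² + (1*2)*(-46)) - 3347 = (48 + 2116 + 2*(-46)) - 3347 = (48 + 2116 - 92) - 3347 = 2072 - 3347 = -1275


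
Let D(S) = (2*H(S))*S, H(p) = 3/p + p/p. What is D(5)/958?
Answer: 8/479 ≈ 0.016701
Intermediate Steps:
H(p) = 1 + 3/p (H(p) = 3/p + 1 = 1 + 3/p)
D(S) = 6 + 2*S (D(S) = (2*((3 + S)/S))*S = (2*(3 + S)/S)*S = 6 + 2*S)
D(5)/958 = (6 + 2*5)/958 = (6 + 10)*(1/958) = 16*(1/958) = 8/479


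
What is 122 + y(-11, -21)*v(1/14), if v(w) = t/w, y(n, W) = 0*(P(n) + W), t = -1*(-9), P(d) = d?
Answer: 122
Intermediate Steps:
t = 9
y(n, W) = 0 (y(n, W) = 0*(n + W) = 0*(W + n) = 0)
v(w) = 9/w
122 + y(-11, -21)*v(1/14) = 122 + 0*(9/(1/14)) = 122 + 0*(9*14) = 122 + 0*126 = 122 + 0 = 122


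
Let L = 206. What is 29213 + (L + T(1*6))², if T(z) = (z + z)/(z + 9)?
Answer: 1799481/25 ≈ 71979.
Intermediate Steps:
T(z) = 2*z/(9 + z) (T(z) = (2*z)/(9 + z) = 2*z/(9 + z))
29213 + (L + T(1*6))² = 29213 + (206 + 2*(1*6)/(9 + 1*6))² = 29213 + (206 + 2*6/(9 + 6))² = 29213 + (206 + 2*6/15)² = 29213 + (206 + 2*6*(1/15))² = 29213 + (206 + ⅘)² = 29213 + (1034/5)² = 29213 + 1069156/25 = 1799481/25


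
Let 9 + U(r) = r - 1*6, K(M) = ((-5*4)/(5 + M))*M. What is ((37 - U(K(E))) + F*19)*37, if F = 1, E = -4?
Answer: -333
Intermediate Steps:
K(M) = -20*M/(5 + M) (K(M) = (-20/(5 + M))*M = -20*M/(5 + M))
U(r) = -15 + r (U(r) = -9 + (r - 1*6) = -9 + (r - 6) = -9 + (-6 + r) = -15 + r)
((37 - U(K(E))) + F*19)*37 = ((37 - (-15 - 20*(-4)/(5 - 4))) + 1*19)*37 = ((37 - (-15 - 20*(-4)/1)) + 19)*37 = ((37 - (-15 - 20*(-4)*1)) + 19)*37 = ((37 - (-15 + 80)) + 19)*37 = ((37 - 1*65) + 19)*37 = ((37 - 65) + 19)*37 = (-28 + 19)*37 = -9*37 = -333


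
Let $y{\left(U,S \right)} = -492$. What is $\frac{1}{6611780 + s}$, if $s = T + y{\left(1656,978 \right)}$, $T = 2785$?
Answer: $\frac{1}{6614073} \approx 1.5119 \cdot 10^{-7}$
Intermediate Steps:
$s = 2293$ ($s = 2785 - 492 = 2293$)
$\frac{1}{6611780 + s} = \frac{1}{6611780 + 2293} = \frac{1}{6614073}$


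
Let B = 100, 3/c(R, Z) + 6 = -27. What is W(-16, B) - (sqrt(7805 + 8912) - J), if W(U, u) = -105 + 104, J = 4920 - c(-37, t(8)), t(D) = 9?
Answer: 54110/11 - sqrt(16717) ≈ 4789.8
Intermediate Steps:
c(R, Z) = -1/11 (c(R, Z) = 3/(-6 - 27) = 3/(-33) = 3*(-1/33) = -1/11)
J = 54121/11 (J = 4920 - 1*(-1/11) = 4920 + 1/11 = 54121/11 ≈ 4920.1)
W(U, u) = -1
W(-16, B) - (sqrt(7805 + 8912) - J) = -1 - (sqrt(7805 + 8912) - 1*54121/11) = -1 - (sqrt(16717) - 54121/11) = -1 - (-54121/11 + sqrt(16717)) = -1 + (54121/11 - sqrt(16717)) = 54110/11 - sqrt(16717)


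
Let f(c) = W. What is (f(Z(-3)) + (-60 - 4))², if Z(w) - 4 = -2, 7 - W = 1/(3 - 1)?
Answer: 13225/4 ≈ 3306.3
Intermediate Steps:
W = 13/2 (W = 7 - 1/(3 - 1) = 7 - 1/2 = 7 - 1*½ = 7 - ½ = 13/2 ≈ 6.5000)
Z(w) = 2 (Z(w) = 4 - 2 = 2)
f(c) = 13/2
(f(Z(-3)) + (-60 - 4))² = (13/2 + (-60 - 4))² = (13/2 - 64)² = (-115/2)² = 13225/4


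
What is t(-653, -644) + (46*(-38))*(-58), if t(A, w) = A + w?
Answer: 100087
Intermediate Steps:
t(-653, -644) + (46*(-38))*(-58) = (-653 - 644) + (46*(-38))*(-58) = -1297 - 1748*(-58) = -1297 + 101384 = 100087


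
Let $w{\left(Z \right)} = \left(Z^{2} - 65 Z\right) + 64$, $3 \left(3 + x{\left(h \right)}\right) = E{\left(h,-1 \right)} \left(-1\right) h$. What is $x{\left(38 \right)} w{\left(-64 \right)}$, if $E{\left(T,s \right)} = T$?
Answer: $- \frac{12088960}{3} \approx -4.0297 \cdot 10^{6}$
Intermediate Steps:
$x{\left(h \right)} = -3 - \frac{h^{2}}{3}$ ($x{\left(h \right)} = -3 + \frac{h \left(-1\right) h}{3} = -3 + \frac{- h h}{3} = -3 + \frac{\left(-1\right) h^{2}}{3} = -3 - \frac{h^{2}}{3}$)
$w{\left(Z \right)} = 64 + Z^{2} - 65 Z$
$x{\left(38 \right)} w{\left(-64 \right)} = \left(-3 - \frac{38^{2}}{3}\right) \left(64 + \left(-64\right)^{2} - -4160\right) = \left(-3 - \frac{1444}{3}\right) \left(64 + 4096 + 4160\right) = \left(-3 - \frac{1444}{3}\right) 8320 = \left(- \frac{1453}{3}\right) 8320 = - \frac{12088960}{3}$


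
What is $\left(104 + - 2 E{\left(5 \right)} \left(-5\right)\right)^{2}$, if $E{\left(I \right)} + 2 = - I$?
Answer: $1156$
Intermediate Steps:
$E{\left(I \right)} = -2 - I$
$\left(104 + - 2 E{\left(5 \right)} \left(-5\right)\right)^{2} = \left(104 + - 2 \left(-2 - 5\right) \left(-5\right)\right)^{2} = \left(104 + \left(-2\right) \left(-7\right) \left(-5\right)\right)^{2} = \left(104 + 14 \left(-5\right)\right)^{2} = \left(104 - 70\right)^{2} = 34^{2} = 1156$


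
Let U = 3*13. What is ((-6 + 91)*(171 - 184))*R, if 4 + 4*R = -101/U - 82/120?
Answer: 32147/16 ≈ 2009.2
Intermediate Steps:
U = 39
R = -1891/1040 (R = -1 + (-101/39 - 82/120)/4 = -1 + (-101*1/39 - 82*1/120)/4 = -1 + (-101/39 - 41/60)/4 = -1 + (¼)*(-851/260) = -1 - 851/1040 = -1891/1040 ≈ -1.8183)
((-6 + 91)*(171 - 184))*R = ((-6 + 91)*(171 - 184))*(-1891/1040) = (85*(-13))*(-1891/1040) = -1105*(-1891/1040) = 32147/16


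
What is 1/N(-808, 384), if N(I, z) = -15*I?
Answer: 1/12120 ≈ 8.2508e-5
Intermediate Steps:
1/N(-808, 384) = 1/(-15*(-808)) = 1/12120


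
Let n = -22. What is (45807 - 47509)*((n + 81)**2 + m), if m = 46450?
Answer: -84982562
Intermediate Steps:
(45807 - 47509)*((n + 81)**2 + m) = (45807 - 47509)*((-22 + 81)**2 + 46450) = -1702*(59**2 + 46450) = -1702*(3481 + 46450) = -1702*49931 = -84982562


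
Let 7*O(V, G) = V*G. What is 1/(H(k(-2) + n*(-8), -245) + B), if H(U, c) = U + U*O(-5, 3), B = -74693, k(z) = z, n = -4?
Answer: -7/523091 ≈ -1.3382e-5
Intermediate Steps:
O(V, G) = G*V/7 (O(V, G) = (V*G)/7 = (G*V)/7 = G*V/7)
H(U, c) = -8*U/7 (H(U, c) = U + U*((⅐)*3*(-5)) = U + U*(-15/7) = U - 15*U/7 = -8*U/7)
1/(H(k(-2) + n*(-8), -245) + B) = 1/(-8*(-2 - 4*(-8))/7 - 74693) = 1/(-8*(-2 + 32)/7 - 74693) = 1/(-8/7*30 - 74693) = 1/(-240/7 - 74693) = 1/(-523091/7) = -7/523091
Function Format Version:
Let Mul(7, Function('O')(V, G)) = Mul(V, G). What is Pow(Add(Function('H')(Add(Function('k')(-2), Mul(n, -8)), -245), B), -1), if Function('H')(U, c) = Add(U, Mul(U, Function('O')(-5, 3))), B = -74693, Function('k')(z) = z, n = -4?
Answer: Rational(-7, 523091) ≈ -1.3382e-5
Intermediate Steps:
Function('O')(V, G) = Mul(Rational(1, 7), G, V) (Function('O')(V, G) = Mul(Rational(1, 7), Mul(V, G)) = Mul(Rational(1, 7), Mul(G, V)) = Mul(Rational(1, 7), G, V))
Function('H')(U, c) = Mul(Rational(-8, 7), U) (Function('H')(U, c) = Add(U, Mul(U, Mul(Rational(1, 7), 3, -5))) = Add(U, Mul(U, Rational(-15, 7))) = Add(U, Mul(Rational(-15, 7), U)) = Mul(Rational(-8, 7), U))
Pow(Add(Function('H')(Add(Function('k')(-2), Mul(n, -8)), -245), B), -1) = Pow(Add(Mul(Rational(-8, 7), Add(-2, Mul(-4, -8))), -74693), -1) = Pow(Add(Mul(Rational(-8, 7), Add(-2, 32)), -74693), -1) = Pow(Add(Mul(Rational(-8, 7), 30), -74693), -1) = Pow(Add(Rational(-240, 7), -74693), -1) = Pow(Rational(-523091, 7), -1) = Rational(-7, 523091)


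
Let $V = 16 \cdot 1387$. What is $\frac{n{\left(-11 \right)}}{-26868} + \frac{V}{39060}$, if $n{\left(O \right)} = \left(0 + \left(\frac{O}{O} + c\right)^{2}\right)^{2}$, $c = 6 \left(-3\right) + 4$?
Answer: $- \frac{43278167}{87455340} \approx -0.49486$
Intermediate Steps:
$c = -14$ ($c = -18 + 4 = -14$)
$V = 22192$
$n{\left(O \right)} = 28561$ ($n{\left(O \right)} = \left(0 + \left(\frac{O}{O} - 14\right)^{2}\right)^{2} = \left(0 + \left(1 - 14\right)^{2}\right)^{2} = \left(0 + \left(-13\right)^{2}\right)^{2} = \left(0 + 169\right)^{2} = 169^{2} = 28561$)
$\frac{n{\left(-11 \right)}}{-26868} + \frac{V}{39060} = \frac{28561}{-26868} + \frac{22192}{39060} = 28561 \left(- \frac{1}{26868}\right) + 22192 \cdot \frac{1}{39060} = - \frac{28561}{26868} + \frac{5548}{9765} = - \frac{43278167}{87455340}$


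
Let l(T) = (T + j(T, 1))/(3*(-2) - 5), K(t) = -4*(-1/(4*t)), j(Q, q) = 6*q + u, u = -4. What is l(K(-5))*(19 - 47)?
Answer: 252/55 ≈ 4.5818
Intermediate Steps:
j(Q, q) = -4 + 6*q (j(Q, q) = 6*q - 4 = -4 + 6*q)
K(t) = 1/t (K(t) = -(-1)/t = 1/t)
l(T) = -2/11 - T/11 (l(T) = (T + (-4 + 6*1))/(3*(-2) - 5) = (T + (-4 + 6))/(-6 - 5) = (T + 2)/(-11) = (2 + T)*(-1/11) = -2/11 - T/11)
l(K(-5))*(19 - 47) = (-2/11 - 1/11/(-5))*(19 - 47) = (-2/11 - 1/11*(-1/5))*(-28) = (-2/11 + 1/55)*(-28) = -9/55*(-28) = 252/55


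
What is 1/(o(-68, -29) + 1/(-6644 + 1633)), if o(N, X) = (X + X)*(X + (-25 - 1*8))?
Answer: 5011/18019555 ≈ 0.00027809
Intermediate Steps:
o(N, X) = 2*X*(-33 + X) (o(N, X) = (2*X)*(X + (-25 - 8)) = (2*X)*(X - 33) = (2*X)*(-33 + X) = 2*X*(-33 + X))
1/(o(-68, -29) + 1/(-6644 + 1633)) = 1/(2*(-29)*(-33 - 29) + 1/(-6644 + 1633)) = 1/(2*(-29)*(-62) + 1/(-5011)) = 1/(3596 - 1/5011) = 1/(18019555/5011) = 5011/18019555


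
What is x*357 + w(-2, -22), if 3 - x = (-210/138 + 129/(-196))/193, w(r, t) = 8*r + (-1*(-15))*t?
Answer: 90612877/124292 ≈ 729.03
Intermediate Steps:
w(r, t) = 8*r + 15*t
x = 2619959/870044 (x = 3 - (-210/138 + 129/(-196))/193 = 3 - (-210*1/138 + 129*(-1/196))/193 = 3 - (-35/23 - 129/196)/193 = 3 - (-9827)/(4508*193) = 3 - 1*(-9827/870044) = 3 + 9827/870044 = 2619959/870044 ≈ 3.0113)
x*357 + w(-2, -22) = (2619959/870044)*357 + (8*(-2) + 15*(-22)) = 133617909/124292 + (-16 - 330) = 133617909/124292 - 346 = 90612877/124292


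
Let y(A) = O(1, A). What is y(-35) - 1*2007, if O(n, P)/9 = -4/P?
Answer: -70209/35 ≈ -2006.0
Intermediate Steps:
O(n, P) = -36/P (O(n, P) = 9*(-4/P) = -36/P)
y(A) = -36/A
y(-35) - 1*2007 = -36/(-35) - 1*2007 = -36*(-1/35) - 2007 = 36/35 - 2007 = -70209/35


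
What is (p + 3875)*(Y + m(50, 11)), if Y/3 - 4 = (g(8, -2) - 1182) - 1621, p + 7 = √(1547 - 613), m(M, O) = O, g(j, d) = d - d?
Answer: -32437048 - 8386*√934 ≈ -3.2693e+7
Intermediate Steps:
g(j, d) = 0
p = -7 + √934 (p = -7 + √(1547 - 613) = -7 + √934 ≈ 23.561)
Y = -8397 (Y = 12 + 3*((0 - 1182) - 1621) = 12 + 3*(-1182 - 1621) = 12 + 3*(-2803) = 12 - 8409 = -8397)
(p + 3875)*(Y + m(50, 11)) = ((-7 + √934) + 3875)*(-8397 + 11) = (3868 + √934)*(-8386) = -32437048 - 8386*√934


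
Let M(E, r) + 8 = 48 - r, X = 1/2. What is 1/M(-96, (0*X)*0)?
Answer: 1/40 ≈ 0.025000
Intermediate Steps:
X = 1/2 ≈ 0.50000
M(E, r) = 40 - r (M(E, r) = -8 + (48 - r) = 40 - r)
1/M(-96, (0*X)*0) = 1/(40 - 0*(1/2)*0) = 1/(40 - 0*0) = 1/(40 - 1*0) = 1/(40 + 0) = 1/40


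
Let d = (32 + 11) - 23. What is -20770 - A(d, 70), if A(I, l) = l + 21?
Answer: -20861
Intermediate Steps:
d = 20 (d = 43 - 23 = 20)
A(I, l) = 21 + l
-20770 - A(d, 70) = -20770 - (21 + 70) = -20770 - 1*91 = -20770 - 91 = -20861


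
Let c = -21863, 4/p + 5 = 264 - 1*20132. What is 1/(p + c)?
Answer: -19873/434483403 ≈ -4.5739e-5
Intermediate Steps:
p = -4/19873 (p = 4/(-5 + (264 - 1*20132)) = 4/(-5 + (264 - 20132)) = 4/(-5 - 19868) = 4/(-19873) = 4*(-1/19873) = -4/19873 ≈ -0.00020128)
1/(p + c) = 1/(-4/19873 - 21863) = 1/(-434483403/19873) = -19873/434483403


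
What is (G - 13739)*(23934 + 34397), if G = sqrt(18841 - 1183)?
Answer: -801409609 + 524979*sqrt(218) ≈ -7.9366e+8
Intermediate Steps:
G = 9*sqrt(218) (G = sqrt(17658) = 9*sqrt(218) ≈ 132.88)
(G - 13739)*(23934 + 34397) = (9*sqrt(218) - 13739)*(23934 + 34397) = (-13739 + 9*sqrt(218))*58331 = -801409609 + 524979*sqrt(218)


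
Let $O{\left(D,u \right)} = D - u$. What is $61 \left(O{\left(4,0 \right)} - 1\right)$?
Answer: $183$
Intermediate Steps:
$61 \left(O{\left(4,0 \right)} - 1\right) = 61 \left(\left(4 - 0\right) - 1\right) = 61 \left(\left(4 + 0\right) - 1\right) = 61 \left(4 - 1\right) = 61 \cdot 3 = 183$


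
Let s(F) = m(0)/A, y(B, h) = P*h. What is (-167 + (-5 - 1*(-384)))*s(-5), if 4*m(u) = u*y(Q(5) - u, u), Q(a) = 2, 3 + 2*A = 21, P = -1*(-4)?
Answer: 0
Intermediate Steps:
P = 4
A = 9 (A = -3/2 + (½)*21 = -3/2 + 21/2 = 9)
y(B, h) = 4*h
m(u) = u² (m(u) = (u*(4*u))/4 = (4*u²)/4 = u²)
s(F) = 0 (s(F) = 0²/9 = 0*(⅑) = 0)
(-167 + (-5 - 1*(-384)))*s(-5) = (-167 + (-5 - 1*(-384)))*0 = (-167 + (-5 + 384))*0 = (-167 + 379)*0 = 212*0 = 0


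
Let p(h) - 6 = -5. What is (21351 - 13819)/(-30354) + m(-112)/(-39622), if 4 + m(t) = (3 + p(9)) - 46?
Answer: -74259155/300671547 ≈ -0.24698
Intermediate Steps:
p(h) = 1 (p(h) = 6 - 5 = 1)
m(t) = -46 (m(t) = -4 + ((3 + 1) - 46) = -4 + (4 - 46) = -4 - 42 = -46)
(21351 - 13819)/(-30354) + m(-112)/(-39622) = (21351 - 13819)/(-30354) - 46/(-39622) = 7532*(-1/30354) - 46*(-1/39622) = -3766/15177 + 23/19811 = -74259155/300671547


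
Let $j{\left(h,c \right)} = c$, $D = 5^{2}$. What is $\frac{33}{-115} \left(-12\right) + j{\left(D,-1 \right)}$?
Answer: $\frac{281}{115} \approx 2.4435$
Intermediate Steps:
$D = 25$
$\frac{33}{-115} \left(-12\right) + j{\left(D,-1 \right)} = \frac{33}{-115} \left(-12\right) - 1 = 33 \left(- \frac{1}{115}\right) \left(-12\right) - 1 = \left(- \frac{33}{115}\right) \left(-12\right) - 1 = \frac{396}{115} - 1 = \frac{281}{115}$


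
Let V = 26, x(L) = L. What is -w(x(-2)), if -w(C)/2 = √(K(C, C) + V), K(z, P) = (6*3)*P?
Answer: 2*I*√10 ≈ 6.3246*I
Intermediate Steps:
K(z, P) = 18*P
w(C) = -2*√(26 + 18*C) (w(C) = -2*√(18*C + 26) = -2*√(26 + 18*C))
-w(x(-2)) = -(-2)*√(26 + 18*(-2)) = -(-2)*√(26 - 36) = -(-2)*√(-10) = -(-2)*I*√10 = 2*I*√10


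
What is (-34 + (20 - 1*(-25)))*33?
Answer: 363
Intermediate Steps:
(-34 + (20 - 1*(-25)))*33 = (-34 + (20 + 25))*33 = (-34 + 45)*33 = 11*33 = 363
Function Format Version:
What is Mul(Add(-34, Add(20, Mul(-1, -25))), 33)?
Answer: 363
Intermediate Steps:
Mul(Add(-34, Add(20, Mul(-1, -25))), 33) = Mul(Add(-34, Add(20, 25)), 33) = Mul(Add(-34, 45), 33) = Mul(11, 33) = 363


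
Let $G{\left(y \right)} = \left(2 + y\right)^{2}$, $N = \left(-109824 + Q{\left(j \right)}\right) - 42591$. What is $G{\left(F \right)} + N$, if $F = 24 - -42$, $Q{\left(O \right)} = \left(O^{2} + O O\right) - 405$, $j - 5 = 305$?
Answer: $44004$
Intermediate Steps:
$j = 310$ ($j = 5 + 305 = 310$)
$Q{\left(O \right)} = -405 + 2 O^{2}$ ($Q{\left(O \right)} = \left(O^{2} + O^{2}\right) - 405 = 2 O^{2} - 405 = -405 + 2 O^{2}$)
$F = 66$ ($F = 24 + 42 = 66$)
$N = 39380$ ($N = \left(-109824 - \left(405 - 2 \cdot 310^{2}\right)\right) - 42591 = \left(-109824 + \left(-405 + 2 \cdot 96100\right)\right) - 42591 = \left(-109824 + \left(-405 + 192200\right)\right) - 42591 = \left(-109824 + 191795\right) - 42591 = 81971 - 42591 = 39380$)
$G{\left(F \right)} + N = \left(2 + 66\right)^{2} + 39380 = 68^{2} + 39380 = 4624 + 39380 = 44004$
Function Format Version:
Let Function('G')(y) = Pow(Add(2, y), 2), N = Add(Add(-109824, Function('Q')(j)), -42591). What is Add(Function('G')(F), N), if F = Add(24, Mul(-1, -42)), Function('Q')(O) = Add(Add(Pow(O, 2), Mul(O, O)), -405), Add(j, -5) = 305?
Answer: 44004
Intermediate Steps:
j = 310 (j = Add(5, 305) = 310)
Function('Q')(O) = Add(-405, Mul(2, Pow(O, 2))) (Function('Q')(O) = Add(Add(Pow(O, 2), Pow(O, 2)), -405) = Add(Mul(2, Pow(O, 2)), -405) = Add(-405, Mul(2, Pow(O, 2))))
F = 66 (F = Add(24, 42) = 66)
N = 39380 (N = Add(Add(-109824, Add(-405, Mul(2, Pow(310, 2)))), -42591) = Add(Add(-109824, Add(-405, Mul(2, 96100))), -42591) = Add(Add(-109824, Add(-405, 192200)), -42591) = Add(Add(-109824, 191795), -42591) = Add(81971, -42591) = 39380)
Add(Function('G')(F), N) = Add(Pow(Add(2, 66), 2), 39380) = Add(Pow(68, 2), 39380) = Add(4624, 39380) = 44004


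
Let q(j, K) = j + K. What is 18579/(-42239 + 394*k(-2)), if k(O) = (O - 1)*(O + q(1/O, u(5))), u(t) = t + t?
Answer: -18579/51104 ≈ -0.36355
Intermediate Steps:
u(t) = 2*t
q(j, K) = K + j
k(O) = (-1 + O)*(10 + O + 1/O) (k(O) = (O - 1)*(O + (2*5 + 1/O)) = (-1 + O)*(O + (10 + 1/O)) = (-1 + O)*(10 + O + 1/O))
18579/(-42239 + 394*k(-2)) = 18579/(-42239 + 394*(-9 + (-2)² - 1/(-2) + 9*(-2))) = 18579/(-42239 + 394*(-9 + 4 - 1*(-½) - 18)) = 18579/(-42239 + 394*(-9 + 4 + ½ - 18)) = 18579/(-42239 + 394*(-45/2)) = 18579/(-42239 - 8865) = 18579/(-51104) = 18579*(-1/51104) = -18579/51104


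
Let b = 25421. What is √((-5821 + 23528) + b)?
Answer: 6*√1198 ≈ 207.67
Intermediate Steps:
√((-5821 + 23528) + b) = √((-5821 + 23528) + 25421) = √(17707 + 25421) = √43128 = 6*√1198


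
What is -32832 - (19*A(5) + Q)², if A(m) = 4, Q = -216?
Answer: -52432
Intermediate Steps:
-32832 - (19*A(5) + Q)² = -32832 - (19*4 - 216)² = -32832 - (76 - 216)² = -32832 - 1*(-140)² = -32832 - 1*19600 = -32832 - 19600 = -52432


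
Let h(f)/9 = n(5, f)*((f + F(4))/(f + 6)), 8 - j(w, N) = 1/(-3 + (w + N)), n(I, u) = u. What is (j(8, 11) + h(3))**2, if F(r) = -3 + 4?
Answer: 101761/256 ≈ 397.50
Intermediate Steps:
j(w, N) = 8 - 1/(-3 + N + w) (j(w, N) = 8 - 1/(-3 + (w + N)) = 8 - 1/(-3 + (N + w)) = 8 - 1/(-3 + N + w))
F(r) = 1
h(f) = 9*f*(1 + f)/(6 + f) (h(f) = 9*(f*((f + 1)/(f + 6))) = 9*(f*((1 + f)/(6 + f))) = 9*(f*(1 + f)/(6 + f)) = 9*f*(1 + f)/(6 + f))
(j(8, 11) + h(3))**2 = ((-25 + 8*11 + 8*8)/(-3 + 11 + 8) + 9*3*(1 + 3)/(6 + 3))**2 = ((-25 + 88 + 64)/16 + 9*3*4/9)**2 = ((1/16)*127 + 9*3*(1/9)*4)**2 = (127/16 + 12)**2 = (319/16)**2 = 101761/256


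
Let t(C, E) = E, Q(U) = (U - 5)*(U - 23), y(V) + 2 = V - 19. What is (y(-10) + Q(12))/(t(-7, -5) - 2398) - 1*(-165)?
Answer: 14689/89 ≈ 165.04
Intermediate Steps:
y(V) = -21 + V (y(V) = -2 + (V - 19) = -2 + (-19 + V) = -21 + V)
Q(U) = (-23 + U)*(-5 + U) (Q(U) = (-5 + U)*(-23 + U) = (-23 + U)*(-5 + U))
(y(-10) + Q(12))/(t(-7, -5) - 2398) - 1*(-165) = ((-21 - 10) + (115 + 12² - 28*12))/(-5 - 2398) - 1*(-165) = (-31 + (115 + 144 - 336))/(-2403) + 165 = (-31 - 77)*(-1/2403) + 165 = -108*(-1/2403) + 165 = 4/89 + 165 = 14689/89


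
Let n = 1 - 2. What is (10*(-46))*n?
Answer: 460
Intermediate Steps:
n = -1
(10*(-46))*n = (10*(-46))*(-1) = -460*(-1) = 460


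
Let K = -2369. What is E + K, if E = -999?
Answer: -3368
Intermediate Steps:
E + K = -999 - 2369 = -3368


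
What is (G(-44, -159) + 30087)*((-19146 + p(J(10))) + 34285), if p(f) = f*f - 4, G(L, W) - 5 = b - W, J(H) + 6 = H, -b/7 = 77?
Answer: 450166512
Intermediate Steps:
b = -539 (b = -7*77 = -539)
J(H) = -6 + H
G(L, W) = -534 - W (G(L, W) = 5 + (-539 - W) = -534 - W)
p(f) = -4 + f² (p(f) = f² - 4 = -4 + f²)
(G(-44, -159) + 30087)*((-19146 + p(J(10))) + 34285) = ((-534 - 1*(-159)) + 30087)*((-19146 + (-4 + (-6 + 10)²)) + 34285) = ((-534 + 159) + 30087)*((-19146 + (-4 + 4²)) + 34285) = (-375 + 30087)*((-19146 + (-4 + 16)) + 34285) = 29712*((-19146 + 12) + 34285) = 29712*(-19134 + 34285) = 29712*15151 = 450166512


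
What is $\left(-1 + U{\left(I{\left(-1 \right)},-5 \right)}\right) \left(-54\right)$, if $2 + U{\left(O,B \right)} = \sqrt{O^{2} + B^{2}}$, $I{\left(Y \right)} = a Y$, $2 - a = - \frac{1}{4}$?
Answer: $162 - \frac{27 \sqrt{481}}{2} \approx -134.08$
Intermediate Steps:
$a = \frac{9}{4}$ ($a = 2 - - \frac{1}{4} = 2 + \frac{1}{4} = \frac{9}{4} \approx 2.25$)
$I{\left(Y \right)} = \frac{9 Y}{4}$
$U{\left(O,B \right)} = -2 + \sqrt{B^{2} + O^{2}}$ ($U{\left(O,B \right)} = -2 + \sqrt{O^{2} + B^{2}} = -2 + \sqrt{B^{2} + O^{2}}$)
$\left(-1 + U{\left(I{\left(-1 \right)},-5 \right)}\right) \left(-54\right) = \left(-1 - \left(2 - \sqrt{\left(-5\right)^{2} + \left(\frac{9}{4} \left(-1\right)\right)^{2}}\right)\right) \left(-54\right) = \left(-1 - \left(2 - \sqrt{25 + \left(- \frac{9}{4}\right)^{2}}\right)\right) \left(-54\right) = \left(-1 - \left(2 - \sqrt{25 + \frac{81}{16}}\right)\right) \left(-54\right) = \left(-1 - \left(2 - \sqrt{\frac{481}{16}}\right)\right) \left(-54\right) = \left(-1 - \left(2 - \frac{\sqrt{481}}{4}\right)\right) \left(-54\right) = \left(-3 + \frac{\sqrt{481}}{4}\right) \left(-54\right) = 162 - \frac{27 \sqrt{481}}{2}$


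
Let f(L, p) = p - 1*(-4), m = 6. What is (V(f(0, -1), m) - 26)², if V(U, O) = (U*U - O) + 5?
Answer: 324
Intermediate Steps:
f(L, p) = 4 + p (f(L, p) = p + 4 = 4 + p)
V(U, O) = 5 + U² - O (V(U, O) = (U² - O) + 5 = 5 + U² - O)
(V(f(0, -1), m) - 26)² = ((5 + (4 - 1)² - 1*6) - 26)² = ((5 + 3² - 6) - 26)² = ((5 + 9 - 6) - 26)² = (8 - 26)² = (-18)² = 324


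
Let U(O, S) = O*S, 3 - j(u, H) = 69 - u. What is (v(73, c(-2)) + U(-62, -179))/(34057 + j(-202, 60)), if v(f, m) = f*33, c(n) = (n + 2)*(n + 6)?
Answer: 13507/33789 ≈ 0.39975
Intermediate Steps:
j(u, H) = -66 + u (j(u, H) = 3 - (69 - u) = 3 + (-69 + u) = -66 + u)
c(n) = (2 + n)*(6 + n)
v(f, m) = 33*f
(v(73, c(-2)) + U(-62, -179))/(34057 + j(-202, 60)) = (33*73 - 62*(-179))/(34057 + (-66 - 202)) = (2409 + 11098)/(34057 - 268) = 13507/33789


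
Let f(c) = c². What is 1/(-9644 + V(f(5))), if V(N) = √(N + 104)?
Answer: -9644/93006607 - √129/93006607 ≈ -0.00010381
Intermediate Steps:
V(N) = √(104 + N)
1/(-9644 + V(f(5))) = 1/(-9644 + √(104 + 5²)) = 1/(-9644 + √(104 + 25)) = 1/(-9644 + √129)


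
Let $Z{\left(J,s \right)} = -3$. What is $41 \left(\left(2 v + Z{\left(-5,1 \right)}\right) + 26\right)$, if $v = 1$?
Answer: $1025$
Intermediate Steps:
$41 \left(\left(2 v + Z{\left(-5,1 \right)}\right) + 26\right) = 41 \left(\left(2 \cdot 1 - 3\right) + 26\right) = 41 \left(\left(2 - 3\right) + 26\right) = 41 \left(-1 + 26\right) = 41 \cdot 25 = 1025$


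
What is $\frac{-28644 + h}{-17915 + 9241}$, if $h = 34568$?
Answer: $- \frac{2962}{4337} \approx -0.68296$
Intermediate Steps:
$\frac{-28644 + h}{-17915 + 9241} = \frac{-28644 + 34568}{-17915 + 9241} = \frac{5924}{-8674} = 5924 \left(- \frac{1}{8674}\right) = - \frac{2962}{4337}$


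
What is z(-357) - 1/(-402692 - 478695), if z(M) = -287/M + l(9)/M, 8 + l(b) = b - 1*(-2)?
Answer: 250314265/314655159 ≈ 0.79552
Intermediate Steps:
l(b) = -6 + b (l(b) = -8 + (b - 1*(-2)) = -8 + (b + 2) = -8 + (2 + b) = -6 + b)
z(M) = -284/M (z(M) = -287/M + (-6 + 9)/M = -287/M + 3/M = -284/M)
z(-357) - 1/(-402692 - 478695) = -284/(-357) - 1/(-402692 - 478695) = -284*(-1/357) - 1/(-881387) = 284/357 - 1*(-1/881387) = 284/357 + 1/881387 = 250314265/314655159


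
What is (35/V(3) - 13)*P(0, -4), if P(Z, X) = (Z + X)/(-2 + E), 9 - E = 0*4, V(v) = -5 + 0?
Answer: 80/7 ≈ 11.429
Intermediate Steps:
V(v) = -5
E = 9 (E = 9 - 0*4 = 9 - 1*0 = 9 + 0 = 9)
P(Z, X) = X/7 + Z/7 (P(Z, X) = (Z + X)/(-2 + 9) = (X + Z)/7 = (X + Z)*(⅐) = X/7 + Z/7)
(35/V(3) - 13)*P(0, -4) = (35/(-5) - 13)*((⅐)*(-4) + (⅐)*0) = (35*(-⅕) - 13)*(-4/7 + 0) = (-7 - 13)*(-4/7) = -20*(-4/7) = 80/7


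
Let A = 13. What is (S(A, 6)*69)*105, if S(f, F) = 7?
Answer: 50715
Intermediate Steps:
(S(A, 6)*69)*105 = (7*69)*105 = 483*105 = 50715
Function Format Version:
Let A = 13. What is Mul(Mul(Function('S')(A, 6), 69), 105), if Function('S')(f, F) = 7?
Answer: 50715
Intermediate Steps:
Mul(Mul(Function('S')(A, 6), 69), 105) = Mul(Mul(7, 69), 105) = Mul(483, 105) = 50715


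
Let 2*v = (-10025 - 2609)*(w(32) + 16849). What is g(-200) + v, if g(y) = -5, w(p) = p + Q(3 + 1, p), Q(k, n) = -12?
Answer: -106561478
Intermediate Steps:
w(p) = -12 + p (w(p) = p - 12 = -12 + p)
v = -106561473 (v = ((-10025 - 2609)*((-12 + 32) + 16849))/2 = (-12634*(20 + 16849))/2 = (-12634*16869)/2 = (½)*(-213122946) = -106561473)
g(-200) + v = -5 - 106561473 = -106561478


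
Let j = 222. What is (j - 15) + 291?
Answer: 498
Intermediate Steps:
(j - 15) + 291 = (222 - 15) + 291 = 207 + 291 = 498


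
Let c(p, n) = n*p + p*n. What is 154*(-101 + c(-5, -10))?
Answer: -154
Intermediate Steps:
c(p, n) = 2*n*p (c(p, n) = n*p + n*p = 2*n*p)
154*(-101 + c(-5, -10)) = 154*(-101 + 2*(-10)*(-5)) = 154*(-101 + 100) = 154*(-1) = -154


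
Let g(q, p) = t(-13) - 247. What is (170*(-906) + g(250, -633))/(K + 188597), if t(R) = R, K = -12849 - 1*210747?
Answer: 154280/34999 ≈ 4.4081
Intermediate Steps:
K = -223596 (K = -12849 - 210747 = -223596)
g(q, p) = -260 (g(q, p) = -13 - 247 = -260)
(170*(-906) + g(250, -633))/(K + 188597) = (170*(-906) - 260)/(-223596 + 188597) = (-154020 - 260)/(-34999) = -154280*(-1/34999) = 154280/34999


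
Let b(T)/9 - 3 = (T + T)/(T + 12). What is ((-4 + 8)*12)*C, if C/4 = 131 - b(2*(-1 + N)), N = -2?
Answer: 23424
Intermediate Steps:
b(T) = 27 + 18*T/(12 + T) (b(T) = 27 + 9*((T + T)/(T + 12)) = 27 + 9*((2*T)/(12 + T)) = 27 + 9*(2*T/(12 + T)) = 27 + 18*T/(12 + T))
C = 488 (C = 4*(131 - 9*(36 + 5*(2*(-1 - 2)))/(12 + 2*(-1 - 2))) = 4*(131 - 9*(36 + 5*(2*(-3)))/(12 + 2*(-3))) = 4*(131 - 9*(36 + 5*(-6))/(12 - 6)) = 4*(131 - 9*(36 - 30)/6) = 4*(131 - 9*6/6) = 4*(131 - 1*9) = 4*(131 - 9) = 4*122 = 488)
((-4 + 8)*12)*C = ((-4 + 8)*12)*488 = (4*12)*488 = 48*488 = 23424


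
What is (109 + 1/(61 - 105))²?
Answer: 22992025/1936 ≈ 11876.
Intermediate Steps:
(109 + 1/(61 - 105))² = (109 + 1/(-44))² = (109 - 1/44)² = (4795/44)² = 22992025/1936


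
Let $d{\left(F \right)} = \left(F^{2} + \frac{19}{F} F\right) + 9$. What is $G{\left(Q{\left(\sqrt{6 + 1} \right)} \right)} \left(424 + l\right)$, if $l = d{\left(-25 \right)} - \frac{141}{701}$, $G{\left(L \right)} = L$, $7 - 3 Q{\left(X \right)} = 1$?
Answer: $\frac{1509672}{701} \approx 2153.6$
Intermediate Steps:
$Q{\left(X \right)} = 2$ ($Q{\left(X \right)} = \frac{7}{3} - \frac{1}{3} = 2$)
$d{\left(F \right)} = 28 + F^{2}$ ($d{\left(F \right)} = \left(F^{2} + 19\right) + 9 = \left(19 + F^{2}\right) + 9 = 28 + F^{2}$)
$l = \frac{457612}{701}$ ($l = \left(28 + \left(-25\right)^{2}\right) - \frac{141}{701} = \left(28 + 625\right) - 141 \cdot \frac{1}{701} = 653 - \frac{141}{701} = \frac{457612}{701} \approx 652.8$)
$G{\left(Q{\left(\sqrt{6 + 1} \right)} \right)} \left(424 + l\right) = 2 \left(424 + \frac{457612}{701}\right) = 2 \cdot \frac{754836}{701} = \frac{1509672}{701}$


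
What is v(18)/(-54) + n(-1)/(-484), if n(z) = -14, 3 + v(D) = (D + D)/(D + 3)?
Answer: 134/2541 ≈ 0.052735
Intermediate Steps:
v(D) = -3 + 2*D/(3 + D) (v(D) = -3 + (D + D)/(D + 3) = -3 + (2*D)/(3 + D) = -3 + 2*D/(3 + D))
v(18)/(-54) + n(-1)/(-484) = ((-9 - 1*18)/(3 + 18))/(-54) - 14/(-484) = ((-9 - 18)/21)*(-1/54) - 14*(-1/484) = ((1/21)*(-27))*(-1/54) + 7/242 = -9/7*(-1/54) + 7/242 = 1/42 + 7/242 = 134/2541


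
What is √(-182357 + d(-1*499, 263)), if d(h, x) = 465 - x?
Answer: I*√182155 ≈ 426.8*I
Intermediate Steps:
√(-182357 + d(-1*499, 263)) = √(-182357 + (465 - 1*263)) = √(-182357 + (465 - 263)) = √(-182357 + 202) = √(-182155) = I*√182155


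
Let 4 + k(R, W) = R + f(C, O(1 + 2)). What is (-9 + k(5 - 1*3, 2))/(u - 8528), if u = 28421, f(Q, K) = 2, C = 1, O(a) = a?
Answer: -3/6631 ≈ -0.00045242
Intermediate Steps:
k(R, W) = -2 + R (k(R, W) = -4 + (R + 2) = -4 + (2 + R) = -2 + R)
(-9 + k(5 - 1*3, 2))/(u - 8528) = (-9 + (-2 + (5 - 1*3)))/(28421 - 8528) = (-9 + (-2 + (5 - 3)))/19893 = (-9 + (-2 + 2))/19893 = (-9 + 0)/19893 = (1/19893)*(-9) = -3/6631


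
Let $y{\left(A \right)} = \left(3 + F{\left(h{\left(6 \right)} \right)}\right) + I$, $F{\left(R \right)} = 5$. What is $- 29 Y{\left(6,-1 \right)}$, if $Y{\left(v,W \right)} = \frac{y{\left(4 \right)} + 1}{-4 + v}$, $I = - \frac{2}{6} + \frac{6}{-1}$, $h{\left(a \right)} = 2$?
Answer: $- \frac{116}{3} \approx -38.667$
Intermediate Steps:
$I = - \frac{19}{3}$ ($I = \left(-2\right) \frac{1}{6} + 6 \left(-1\right) = - \frac{1}{3} - 6 = - \frac{19}{3} \approx -6.3333$)
$y{\left(A \right)} = \frac{5}{3}$ ($y{\left(A \right)} = \left(3 + 5\right) - \frac{19}{3} = 8 - \frac{19}{3} = \frac{5}{3}$)
$Y{\left(v,W \right)} = \frac{8}{3 \left(-4 + v\right)}$ ($Y{\left(v,W \right)} = \frac{\frac{5}{3} + 1}{-4 + v} = \frac{8}{3 \left(-4 + v\right)}$)
$- 29 Y{\left(6,-1 \right)} = - 29 \frac{8}{3 \left(-4 + 6\right)} = - 29 \frac{8}{3 \cdot 2} = - 29 \cdot \frac{8}{3} \cdot \frac{1}{2} = \left(-29\right) \frac{4}{3} = - \frac{116}{3}$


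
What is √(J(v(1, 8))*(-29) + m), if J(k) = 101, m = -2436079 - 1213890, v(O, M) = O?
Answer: I*√3652898 ≈ 1911.3*I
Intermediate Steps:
m = -3649969
√(J(v(1, 8))*(-29) + m) = √(101*(-29) - 3649969) = √(-2929 - 3649969) = √(-3652898) = I*√3652898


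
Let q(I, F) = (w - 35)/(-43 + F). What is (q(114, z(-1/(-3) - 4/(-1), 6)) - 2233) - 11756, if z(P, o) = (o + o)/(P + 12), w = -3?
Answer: -1524703/109 ≈ -13988.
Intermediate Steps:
z(P, o) = 2*o/(12 + P) (z(P, o) = (2*o)/(12 + P) = 2*o/(12 + P))
q(I, F) = -38/(-43 + F) (q(I, F) = (-3 - 35)/(-43 + F) = -38/(-43 + F))
(q(114, z(-1/(-3) - 4/(-1), 6)) - 2233) - 11756 = (-38/(-43 + 2*6/(12 + (-1/(-3) - 4/(-1)))) - 2233) - 11756 = (-38/(-43 + 2*6/(12 + (-1*(-1/3) - 4*(-1)))) - 2233) - 11756 = (-38/(-43 + 2*6/(12 + (1/3 + 4))) - 2233) - 11756 = (-38/(-43 + 2*6/(12 + 13/3)) - 2233) - 11756 = (-38/(-43 + 2*6/(49/3)) - 2233) - 11756 = (-38/(-43 + 2*6*(3/49)) - 2233) - 11756 = (-38/(-43 + 36/49) - 2233) - 11756 = (-38/(-2071/49) - 2233) - 11756 = (-38*(-49/2071) - 2233) - 11756 = (98/109 - 2233) - 11756 = -243299/109 - 11756 = -1524703/109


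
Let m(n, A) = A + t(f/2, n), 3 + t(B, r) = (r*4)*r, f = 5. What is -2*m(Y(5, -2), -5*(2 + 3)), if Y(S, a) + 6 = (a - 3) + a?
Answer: -1296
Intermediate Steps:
Y(S, a) = -9 + 2*a (Y(S, a) = -6 + ((a - 3) + a) = -6 + ((-3 + a) + a) = -6 + (-3 + 2*a) = -9 + 2*a)
t(B, r) = -3 + 4*r**2 (t(B, r) = -3 + (r*4)*r = -3 + (4*r)*r = -3 + 4*r**2)
m(n, A) = -3 + A + 4*n**2 (m(n, A) = A + (-3 + 4*n**2) = -3 + A + 4*n**2)
-2*m(Y(5, -2), -5*(2 + 3)) = -2*(-3 - 5*(2 + 3) + 4*(-9 + 2*(-2))**2) = -2*(-3 - 5*5 + 4*(-9 - 4)**2) = -2*(-3 - 25 + 4*(-13)**2) = -2*(-3 - 25 + 4*169) = -2*(-3 - 25 + 676) = -2*648 = -1296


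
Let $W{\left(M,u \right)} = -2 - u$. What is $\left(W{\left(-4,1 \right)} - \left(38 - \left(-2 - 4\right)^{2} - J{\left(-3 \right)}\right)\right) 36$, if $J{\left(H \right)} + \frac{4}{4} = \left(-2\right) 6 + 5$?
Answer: $-468$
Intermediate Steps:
$J{\left(H \right)} = -8$ ($J{\left(H \right)} = -1 + \left(\left(-2\right) 6 + 5\right) = -1 + \left(-12 + 5\right) = -1 - 7 = -8$)
$\left(W{\left(-4,1 \right)} - \left(38 - \left(-2 - 4\right)^{2} - J{\left(-3 \right)}\right)\right) 36 = \left(\left(-2 - 1\right) - \left(46 - \left(-2 - 4\right)^{2}\right)\right) 36 = \left(\left(-2 - 1\right) - \left(46 - 36\right)\right) 36 = \left(-3 + \left(\left(-38 + 36\right) - 8\right)\right) 36 = \left(-3 - 10\right) 36 = \left(-13\right) 36 = -468$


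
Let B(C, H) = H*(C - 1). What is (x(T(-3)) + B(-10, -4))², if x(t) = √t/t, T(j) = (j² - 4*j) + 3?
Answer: 46465/24 + 22*√6/3 ≈ 1954.0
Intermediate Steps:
B(C, H) = H*(-1 + C)
T(j) = 3 + j² - 4*j
x(t) = t^(-½)
(x(T(-3)) + B(-10, -4))² = ((3 + (-3)² - 4*(-3))^(-½) - 4*(-1 - 10))² = ((3 + 9 + 12)^(-½) - 4*(-11))² = (24^(-½) + 44)² = (√6/12 + 44)² = (44 + √6/12)²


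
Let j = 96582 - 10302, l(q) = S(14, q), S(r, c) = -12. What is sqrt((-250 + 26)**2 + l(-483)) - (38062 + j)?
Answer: -124342 + 2*sqrt(12541) ≈ -1.2412e+5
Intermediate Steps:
l(q) = -12
j = 86280
sqrt((-250 + 26)**2 + l(-483)) - (38062 + j) = sqrt((-250 + 26)**2 - 12) - (38062 + 86280) = sqrt((-224)**2 - 12) - 1*124342 = sqrt(50176 - 12) - 124342 = sqrt(50164) - 124342 = 2*sqrt(12541) - 124342 = -124342 + 2*sqrt(12541)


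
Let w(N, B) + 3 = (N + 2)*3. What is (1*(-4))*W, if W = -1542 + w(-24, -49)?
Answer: 6444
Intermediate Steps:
w(N, B) = 3 + 3*N (w(N, B) = -3 + (N + 2)*3 = -3 + (2 + N)*3 = -3 + (6 + 3*N) = 3 + 3*N)
W = -1611 (W = -1542 + (3 + 3*(-24)) = -1542 + (3 - 72) = -1542 - 69 = -1611)
(1*(-4))*W = (1*(-4))*(-1611) = -4*(-1611) = 6444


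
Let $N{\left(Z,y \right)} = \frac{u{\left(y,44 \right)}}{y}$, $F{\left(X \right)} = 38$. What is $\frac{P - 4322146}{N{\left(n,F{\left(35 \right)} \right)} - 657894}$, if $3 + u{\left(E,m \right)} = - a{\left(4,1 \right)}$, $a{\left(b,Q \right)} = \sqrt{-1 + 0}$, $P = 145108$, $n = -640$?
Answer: $\frac{1984091065906950}{312499375000313} - \frac{79363722 i}{312499375000313} \approx 6.3491 - 2.5396 \cdot 10^{-7} i$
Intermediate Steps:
$a{\left(b,Q \right)} = i$ ($a{\left(b,Q \right)} = \sqrt{-1} = i$)
$u{\left(E,m \right)} = -3 - i$
$N{\left(Z,y \right)} = \frac{-3 - i}{y}$
$\frac{P - 4322146}{N{\left(n,F{\left(35 \right)} \right)} - 657894} = \frac{145108 - 4322146}{\frac{-3 - i}{38} - 657894} = - \frac{4177038}{\frac{-3 - i}{38} - 657894} = - \frac{4177038}{\left(- \frac{3}{38} - \frac{i}{38}\right) - 657894} = - \frac{4177038}{- \frac{24999975}{38} - \frac{i}{38}} = - 4177038 \frac{722 \left(- \frac{24999975}{38} + \frac{i}{38}\right)}{312499375000313} = - \frac{3015821436 \left(- \frac{24999975}{38} + \frac{i}{38}\right)}{312499375000313}$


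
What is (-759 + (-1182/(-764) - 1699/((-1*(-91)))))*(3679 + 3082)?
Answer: -182409041795/34762 ≈ -5.2474e+6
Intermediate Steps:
(-759 + (-1182/(-764) - 1699/((-1*(-91)))))*(3679 + 3082) = (-759 + (-1182*(-1/764) - 1699/91))*6761 = (-759 + (591/382 - 1699*1/91))*6761 = (-759 + (591/382 - 1699/91))*6761 = (-759 - 595237/34762)*6761 = -26979595/34762*6761 = -182409041795/34762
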